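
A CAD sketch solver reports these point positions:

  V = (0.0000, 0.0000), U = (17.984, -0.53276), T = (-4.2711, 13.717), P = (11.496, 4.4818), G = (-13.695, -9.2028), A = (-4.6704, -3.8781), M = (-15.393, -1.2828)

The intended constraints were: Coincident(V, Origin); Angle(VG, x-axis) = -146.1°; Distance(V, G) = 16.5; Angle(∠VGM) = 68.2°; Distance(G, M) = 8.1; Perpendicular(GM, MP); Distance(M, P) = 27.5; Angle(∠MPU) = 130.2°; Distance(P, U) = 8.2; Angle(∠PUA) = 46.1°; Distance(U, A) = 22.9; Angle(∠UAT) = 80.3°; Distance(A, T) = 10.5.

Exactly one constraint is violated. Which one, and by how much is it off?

Distance(A, T) = 10.5 — off by 7.10.

V = (0.00, 0.00) ✓; VG at -146.1° ✓; |VG| = 16.50 ✓; ∠VGM = 68.20° ✓; |GM| = 8.100 ✓; ∠(GM, MP) = 90.00° ✓; |MP| = 27.50 ✓; ∠MPU = 130.2° ✓; |PU| = 8.200 ✓; ∠PUA = 46.10° ✓; |UA| = 22.90 ✓; ∠UAT = 80.30° ✓; |AT| = 17.60 ✗.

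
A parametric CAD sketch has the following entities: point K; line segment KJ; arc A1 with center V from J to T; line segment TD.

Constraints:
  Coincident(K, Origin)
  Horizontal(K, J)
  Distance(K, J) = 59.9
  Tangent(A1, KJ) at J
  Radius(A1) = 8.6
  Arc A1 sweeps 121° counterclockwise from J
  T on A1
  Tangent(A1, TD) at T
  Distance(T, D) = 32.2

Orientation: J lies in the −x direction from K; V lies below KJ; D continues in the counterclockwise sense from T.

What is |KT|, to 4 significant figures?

68.52

Tangency of A1 to KJ means the radius VJ is perpendicular to KJ, so V = J + (0, -8.6) = (-59.90, -8.600). On A1, J sits at bearing 90° from V; a 121° counterclockwise sweep puts T at bearing 211°, so T = V + 8.6·(cos 211°, sin 211°) = (-67.27, -13.03). Then |KT| = |T − K| = 68.52.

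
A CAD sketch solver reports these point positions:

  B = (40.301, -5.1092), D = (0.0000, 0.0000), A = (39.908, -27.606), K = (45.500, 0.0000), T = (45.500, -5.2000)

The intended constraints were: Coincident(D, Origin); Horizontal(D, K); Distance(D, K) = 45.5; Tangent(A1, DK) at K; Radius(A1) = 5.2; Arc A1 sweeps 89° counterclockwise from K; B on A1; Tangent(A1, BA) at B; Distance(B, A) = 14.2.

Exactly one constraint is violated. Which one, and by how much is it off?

Distance(B, A) = 14.2 — off by 8.30.

D = (0.00, 0.00) ✓; D.y = 0.00, K.y = 0.00 ✓; |DK| = 45.50 ✓; ∠(TK, KD) = 90.00° ✓; |TK| = 5.200 ✓; bearing(T→B) − bearing(T→K) = 89.00° ✓; |TB| = 5.200 ✓; ∠(TB, BA) = 90.00° ✓; |BA| = 22.50 ✗.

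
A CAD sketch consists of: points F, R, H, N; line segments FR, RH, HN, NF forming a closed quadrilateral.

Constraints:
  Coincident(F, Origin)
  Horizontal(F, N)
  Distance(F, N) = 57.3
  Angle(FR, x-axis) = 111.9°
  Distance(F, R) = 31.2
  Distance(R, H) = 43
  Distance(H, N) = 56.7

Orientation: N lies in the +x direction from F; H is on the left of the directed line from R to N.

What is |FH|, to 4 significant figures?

54.97

F is at the origin; FN is horizontal with |FN| = 57.3 and N in +x, so N = (57.3, 0). FR runs at 111.9° with |FR| = 31.2, so R = (-11.64, 28.95). H is determined by |RH| = 43.0 and |HN| = 56.7 together: it lies at the intersection of circle(R, 43.0) and circle(N, 56.7). With |RN| = 74.77, the foot of the radical line on RN is 28.25 from R and the perpendicular offset is √(43.0² − 28.25²) = 32.42. Taking the left-of-RN solution: H = (26.96, 47.90).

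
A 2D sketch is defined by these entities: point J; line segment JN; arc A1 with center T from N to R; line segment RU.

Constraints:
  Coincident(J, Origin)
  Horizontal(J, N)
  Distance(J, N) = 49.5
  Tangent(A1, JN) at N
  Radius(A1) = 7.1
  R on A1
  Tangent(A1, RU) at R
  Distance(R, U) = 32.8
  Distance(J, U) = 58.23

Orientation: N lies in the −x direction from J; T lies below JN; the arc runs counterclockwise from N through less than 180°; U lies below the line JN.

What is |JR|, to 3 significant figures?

56.9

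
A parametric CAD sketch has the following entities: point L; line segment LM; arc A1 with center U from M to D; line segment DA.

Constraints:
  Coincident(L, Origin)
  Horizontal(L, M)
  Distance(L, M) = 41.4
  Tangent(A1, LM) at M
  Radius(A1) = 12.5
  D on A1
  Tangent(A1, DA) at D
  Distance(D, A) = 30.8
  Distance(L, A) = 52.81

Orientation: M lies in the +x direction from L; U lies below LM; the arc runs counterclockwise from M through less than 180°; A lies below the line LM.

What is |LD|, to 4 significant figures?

31.63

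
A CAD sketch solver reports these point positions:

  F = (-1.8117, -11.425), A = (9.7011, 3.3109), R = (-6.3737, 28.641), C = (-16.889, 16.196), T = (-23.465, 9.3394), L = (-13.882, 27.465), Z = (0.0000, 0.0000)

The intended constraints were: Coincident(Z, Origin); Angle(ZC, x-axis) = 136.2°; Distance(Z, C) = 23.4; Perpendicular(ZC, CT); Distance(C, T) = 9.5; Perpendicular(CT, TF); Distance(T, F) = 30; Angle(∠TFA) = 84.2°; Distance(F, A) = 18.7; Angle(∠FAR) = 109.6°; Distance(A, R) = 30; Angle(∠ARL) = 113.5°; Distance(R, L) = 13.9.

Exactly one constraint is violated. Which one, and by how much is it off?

Distance(R, L) = 13.9 — off by 6.30.

Z = (0.00, 0.00) ✓; ZC at 136.2° ✓; |ZC| = 23.40 ✓; ∠(ZC, CT) = 90.00° ✓; |CT| = 9.500 ✓; ∠(CT, TF) = 90.00° ✓; |TF| = 30.00 ✓; ∠TFA = 84.20° ✓; |FA| = 18.70 ✓; ∠FAR = 109.6° ✓; |AR| = 30.00 ✓; ∠ARL = 113.5° ✓; |RL| = 7.600 ✗.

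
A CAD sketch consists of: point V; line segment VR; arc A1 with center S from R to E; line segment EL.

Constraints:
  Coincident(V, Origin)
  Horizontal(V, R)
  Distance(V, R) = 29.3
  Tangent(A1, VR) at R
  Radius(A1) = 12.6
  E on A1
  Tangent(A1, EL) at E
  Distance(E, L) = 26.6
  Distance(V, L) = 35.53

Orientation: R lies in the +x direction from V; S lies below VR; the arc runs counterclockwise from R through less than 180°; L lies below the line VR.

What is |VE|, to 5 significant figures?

19.409

Checks: |SE| = 12.60 ✓; ∠(SE, EL) = 90.00° ✓; |EL| = 26.60 ✓; |VL| = 35.53 ✓.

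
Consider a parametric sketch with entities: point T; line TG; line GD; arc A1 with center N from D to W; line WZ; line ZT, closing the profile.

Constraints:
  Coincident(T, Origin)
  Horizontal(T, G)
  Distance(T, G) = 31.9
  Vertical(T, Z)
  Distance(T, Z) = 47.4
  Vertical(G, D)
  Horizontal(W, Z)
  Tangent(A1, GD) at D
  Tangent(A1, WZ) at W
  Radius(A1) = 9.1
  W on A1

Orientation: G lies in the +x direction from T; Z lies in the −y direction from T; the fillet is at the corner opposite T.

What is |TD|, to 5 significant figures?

49.845

T is at the origin; TG is horizontal with |TG| = 31.9 and G on the +x side, so G = (31.900, 0.0000). T and Z share the same x with |TZ| = 47.4 and Z on the −y side, so Z = (0.0000, -47.400). The virtual corner opposite T is at (31.900, -47.400). Tangency of A1 to GD means the radius ND is perpendicular to GD and since A1 is tangent to WZ there, NW ⟂ WZ, with radius 9.1, so the center N sits 9.1 in from both sides at N = (22.800, -38.300). That places the tangent points at D = (31.900, -38.300) on GD and W = (22.800, -47.400) on WZ. Then |TD| = |D − T| = 49.845.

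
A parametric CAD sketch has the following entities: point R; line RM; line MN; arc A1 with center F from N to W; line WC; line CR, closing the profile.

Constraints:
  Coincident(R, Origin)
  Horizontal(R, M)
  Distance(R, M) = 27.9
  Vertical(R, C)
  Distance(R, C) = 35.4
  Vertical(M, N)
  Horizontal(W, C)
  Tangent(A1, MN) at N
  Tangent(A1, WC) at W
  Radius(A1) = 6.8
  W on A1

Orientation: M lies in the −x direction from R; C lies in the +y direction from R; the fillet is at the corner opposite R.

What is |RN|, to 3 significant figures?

40.0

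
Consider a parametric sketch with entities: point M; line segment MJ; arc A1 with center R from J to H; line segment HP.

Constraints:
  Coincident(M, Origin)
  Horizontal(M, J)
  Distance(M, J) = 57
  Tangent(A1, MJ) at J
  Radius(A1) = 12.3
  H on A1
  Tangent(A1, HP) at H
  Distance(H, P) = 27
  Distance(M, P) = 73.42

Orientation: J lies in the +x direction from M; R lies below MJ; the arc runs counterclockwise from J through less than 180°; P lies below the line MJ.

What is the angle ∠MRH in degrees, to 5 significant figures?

43.201°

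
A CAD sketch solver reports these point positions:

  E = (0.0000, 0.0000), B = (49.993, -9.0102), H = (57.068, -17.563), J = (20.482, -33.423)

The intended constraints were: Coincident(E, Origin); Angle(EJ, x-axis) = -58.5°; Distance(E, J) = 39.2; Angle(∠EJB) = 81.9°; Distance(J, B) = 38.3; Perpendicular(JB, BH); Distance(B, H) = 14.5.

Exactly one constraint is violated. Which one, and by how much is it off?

Distance(B, H) = 14.5 — off by 3.40.

E = (0.00, 0.00) ✓; EJ at -58.50° ✓; |EJ| = 39.20 ✓; ∠EJB = 81.90° ✓; |JB| = 38.30 ✓; ∠(JB, BH) = 90.00° ✓; |BH| = 11.10 ✗.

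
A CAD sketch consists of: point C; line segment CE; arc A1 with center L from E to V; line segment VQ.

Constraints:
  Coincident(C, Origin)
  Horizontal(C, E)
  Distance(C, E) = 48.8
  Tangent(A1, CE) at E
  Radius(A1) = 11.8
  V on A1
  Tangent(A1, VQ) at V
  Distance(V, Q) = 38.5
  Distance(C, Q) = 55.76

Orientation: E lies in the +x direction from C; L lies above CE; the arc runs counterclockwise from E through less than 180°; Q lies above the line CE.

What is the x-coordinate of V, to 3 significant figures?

57.1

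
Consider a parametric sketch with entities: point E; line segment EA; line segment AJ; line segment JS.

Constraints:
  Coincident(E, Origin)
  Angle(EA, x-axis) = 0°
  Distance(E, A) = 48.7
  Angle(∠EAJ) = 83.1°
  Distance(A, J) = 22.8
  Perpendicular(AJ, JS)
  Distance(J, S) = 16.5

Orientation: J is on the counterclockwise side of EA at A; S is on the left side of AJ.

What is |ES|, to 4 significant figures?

36.08

E is at the origin; EA runs at 0.0° with length 48.7, so A = 48.7·(cos 0.0°, sin 0.0°) = (48.70, 0.000). ∠EAJ = 83.1°, so AJ runs at 0.0° + (180° − 83.1°) = 96.90° from the x-axis; with |AJ| = 22.8, J = A + 22.8·(cos 96.90°, sin 96.90°) = (45.96, 22.63). AJ ⟂ JS; with |JS| = 16.5 on the left of AJ, S = J + 16.5·(-0.9928, -0.1201) = (29.58, 20.65). Then |ES| = |S − E| = 36.08.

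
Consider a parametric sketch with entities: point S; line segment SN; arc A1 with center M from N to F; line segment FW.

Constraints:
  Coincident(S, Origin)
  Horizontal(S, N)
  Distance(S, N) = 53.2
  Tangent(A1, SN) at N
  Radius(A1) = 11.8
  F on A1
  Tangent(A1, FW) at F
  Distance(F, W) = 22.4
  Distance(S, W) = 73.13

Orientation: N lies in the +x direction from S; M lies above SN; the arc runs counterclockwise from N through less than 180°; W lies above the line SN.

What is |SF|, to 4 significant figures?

66.11

Checks: |MF| = 11.80 ✓; ∠(MF, FW) = 90.00° ✓; |FW| = 22.40 ✓; |SW| = 73.13 ✓.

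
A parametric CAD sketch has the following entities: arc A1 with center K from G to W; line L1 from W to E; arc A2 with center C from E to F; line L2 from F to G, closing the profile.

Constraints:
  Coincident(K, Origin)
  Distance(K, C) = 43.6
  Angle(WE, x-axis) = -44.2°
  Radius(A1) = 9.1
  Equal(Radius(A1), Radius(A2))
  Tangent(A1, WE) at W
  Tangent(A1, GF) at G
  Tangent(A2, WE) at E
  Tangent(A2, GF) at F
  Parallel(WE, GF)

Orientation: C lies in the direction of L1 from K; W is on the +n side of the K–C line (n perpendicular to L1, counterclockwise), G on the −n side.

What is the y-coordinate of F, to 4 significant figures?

-36.92

The slot axis is L1's direction at -44.2°, so u = (cos -44.2°, sin -44.2°) = (0.7169, -0.6972) and n = (−sin -44.2°, cos -44.2°) = (0.6972, 0.7169). K is at the origin and C lies 43.6 along u from K, so C = 43.6·u = (31.26, -30.40). Tangency of A1 to both parallel lines with radius 9.1 puts W and G at K ± 9.1·n: W = (6.344, 6.524), G = (-6.344, -6.524). Equal radii place E and F the same way about C: E = C + 9.1·n = (37.60, -23.87), F = C − 9.1·n = (24.91, -36.92). So F.y = -36.92.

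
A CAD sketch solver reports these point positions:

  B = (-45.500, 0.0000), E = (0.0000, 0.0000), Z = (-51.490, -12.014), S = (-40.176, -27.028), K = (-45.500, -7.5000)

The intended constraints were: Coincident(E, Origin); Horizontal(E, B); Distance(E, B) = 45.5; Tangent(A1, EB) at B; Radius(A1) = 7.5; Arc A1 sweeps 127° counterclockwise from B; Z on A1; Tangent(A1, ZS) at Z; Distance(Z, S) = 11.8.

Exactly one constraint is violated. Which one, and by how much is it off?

Distance(Z, S) = 11.8 — off by 7.00.

E = (0.00, 0.00) ✓; E.y = 0.00, B.y = 0.00 ✓; |EB| = 45.50 ✓; ∠(KB, BE) = 90.00° ✓; |KB| = 7.500 ✓; bearing(K→Z) − bearing(K→B) = 127.0° ✓; |KZ| = 7.500 ✓; ∠(KZ, ZS) = 90.00° ✓; |ZS| = 18.80 ✗.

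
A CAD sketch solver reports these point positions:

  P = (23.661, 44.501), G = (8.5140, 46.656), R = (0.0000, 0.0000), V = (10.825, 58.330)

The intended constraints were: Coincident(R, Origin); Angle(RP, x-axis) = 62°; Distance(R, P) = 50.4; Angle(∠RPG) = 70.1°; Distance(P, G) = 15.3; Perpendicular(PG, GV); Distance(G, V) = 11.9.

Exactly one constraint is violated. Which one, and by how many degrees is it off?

Perpendicular(PG, GV) — off by 3.10°.

R = (0.00, 0.00) ✓; RP at 62.00° ✓; |RP| = 50.40 ✓; ∠RPG = 70.10° ✓; |PG| = 15.30 ✓; ∠(PG, GV) = 93.10° ✗; |GV| = 11.90 ✓.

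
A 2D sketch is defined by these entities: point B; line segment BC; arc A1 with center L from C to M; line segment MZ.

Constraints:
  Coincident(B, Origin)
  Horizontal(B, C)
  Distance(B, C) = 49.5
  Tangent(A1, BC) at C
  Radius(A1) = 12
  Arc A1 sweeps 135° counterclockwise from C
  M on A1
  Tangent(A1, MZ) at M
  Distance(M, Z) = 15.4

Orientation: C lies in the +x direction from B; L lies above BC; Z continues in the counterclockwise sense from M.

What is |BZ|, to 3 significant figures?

56.6

On A1, C sits at bearing -90° from L; a 135° counterclockwise sweep puts M at bearing 45°, so M = L + 12.0·(cos 45°, sin 45°) = (58.0, 20.5). Tangency of A1 to MZ means the radius LM is perpendicular to MZ, so MZ runs along (−sin 45°, cos 45°); with |MZ| = 15.4, Z = (47.1, 31.4). Then |BZ| = |Z − B| = 56.6.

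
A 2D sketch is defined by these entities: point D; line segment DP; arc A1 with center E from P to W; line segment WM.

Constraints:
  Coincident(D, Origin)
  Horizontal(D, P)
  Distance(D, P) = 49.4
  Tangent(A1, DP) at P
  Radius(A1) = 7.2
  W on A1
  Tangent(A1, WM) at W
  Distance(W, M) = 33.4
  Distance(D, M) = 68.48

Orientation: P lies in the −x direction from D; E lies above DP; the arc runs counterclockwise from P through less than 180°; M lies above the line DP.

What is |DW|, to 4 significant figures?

43.82

Checks: |EW| = 7.200 ✓; ∠(EW, WM) = 90.00° ✓; |WM| = 33.40 ✓; |DM| = 68.48 ✓.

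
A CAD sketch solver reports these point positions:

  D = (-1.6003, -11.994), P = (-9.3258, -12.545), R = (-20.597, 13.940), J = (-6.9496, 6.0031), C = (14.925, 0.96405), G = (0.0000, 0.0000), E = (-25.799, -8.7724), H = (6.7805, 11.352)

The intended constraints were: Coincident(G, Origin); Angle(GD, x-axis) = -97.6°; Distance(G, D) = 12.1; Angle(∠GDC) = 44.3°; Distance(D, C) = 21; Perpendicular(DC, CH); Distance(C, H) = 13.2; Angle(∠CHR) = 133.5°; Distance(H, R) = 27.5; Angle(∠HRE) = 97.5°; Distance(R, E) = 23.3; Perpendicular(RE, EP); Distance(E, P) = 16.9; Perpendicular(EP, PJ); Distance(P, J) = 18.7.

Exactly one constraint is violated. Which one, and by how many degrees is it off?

Perpendicular(EP, PJ) — off by 5.60°.

G = (0.00, 0.00) ✓; GD at -97.60° ✓; |GD| = 12.10 ✓; ∠GDC = 44.30° ✓; |DC| = 21.00 ✓; ∠(DC, CH) = 90.00° ✓; |CH| = 13.20 ✓; ∠CHR = 133.5° ✓; |HR| = 27.50 ✓; ∠HRE = 97.50° ✓; |RE| = 23.30 ✓; ∠(RE, EP) = 90.00° ✓; |EP| = 16.90 ✓; ∠(EP, PJ) = 95.60° ✗; |PJ| = 18.70 ✓.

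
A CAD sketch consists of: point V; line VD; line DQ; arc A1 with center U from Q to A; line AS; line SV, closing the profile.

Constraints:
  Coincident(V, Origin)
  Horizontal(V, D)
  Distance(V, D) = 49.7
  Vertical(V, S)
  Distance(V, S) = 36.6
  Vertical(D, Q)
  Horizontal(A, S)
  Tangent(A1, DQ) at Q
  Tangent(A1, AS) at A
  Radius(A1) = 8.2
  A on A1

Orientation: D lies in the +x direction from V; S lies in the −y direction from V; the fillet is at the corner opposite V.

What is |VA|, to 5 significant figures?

55.334

V is at the origin; V and D share the same y with |VD| = 49.7 and D on the +x side, so D = (49.700, 0.0000). VS is vertical with |VS| = 36.6 and S on the −y side, so S = (0.0000, -36.600). The virtual corner opposite V is at (49.700, -36.600). A1 meets DQ tangentially, so UQ is at right angles to DQ and since A1 is tangent to AS there, UA ⟂ AS, with radius 8.2, so the center U sits 8.2 in from both sides at U = (41.500, -28.400). That places the tangent points at Q = (49.700, -28.400) on DQ and A = (41.500, -36.600) on AS. Then |VA| = |A − V| = 55.334.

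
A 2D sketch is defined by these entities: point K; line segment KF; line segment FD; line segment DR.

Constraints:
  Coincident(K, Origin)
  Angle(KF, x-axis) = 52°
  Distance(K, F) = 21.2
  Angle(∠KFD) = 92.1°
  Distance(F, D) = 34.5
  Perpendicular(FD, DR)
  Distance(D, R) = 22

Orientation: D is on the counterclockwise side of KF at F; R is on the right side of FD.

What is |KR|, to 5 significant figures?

55.763

∠KFD = 92.1°, so FD runs at 52.0° + (180° − 92.1°) = 139.90° from the x-axis; with |FD| = 34.5, D = F + 34.5·(cos 139.90°, sin 139.90°) = (-13.338, 38.928). The perpendicularity gives DR at right angles to FD; with |DR| = 22.0 on the right of FD, R = D + 22.0·(0.64412, 0.76492) = (0.83295, 55.756). Then |KR| = |R − K| = 55.763.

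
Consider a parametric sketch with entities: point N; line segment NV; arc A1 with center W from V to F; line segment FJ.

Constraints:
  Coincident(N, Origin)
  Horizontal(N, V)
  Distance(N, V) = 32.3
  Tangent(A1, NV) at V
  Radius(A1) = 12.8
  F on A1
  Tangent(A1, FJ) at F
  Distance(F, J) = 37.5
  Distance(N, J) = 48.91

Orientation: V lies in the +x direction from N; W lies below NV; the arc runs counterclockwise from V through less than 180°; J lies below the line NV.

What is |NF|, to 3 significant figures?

22.3

N is at the origin; N and V share the same y with |NV| = 32.3 and V on the +x side, so V = (32.3, 0.00). Since A1 is tangent to NV there, WV ⟂ NV, so W = V + (0, -12.8) = (32.3, -12.8). Since WF ⟂ FJ (tangency), |WJ| = √(12.8² + 37.5²) = 39.6 regardless of where F sits on A1. So J lies on both circle(N, 48.91) and circle(W, 39.6); the below-NV intersection is J = (12.7, -47.2). F is the foot of the tangent from J: F = (19.7, -10.4).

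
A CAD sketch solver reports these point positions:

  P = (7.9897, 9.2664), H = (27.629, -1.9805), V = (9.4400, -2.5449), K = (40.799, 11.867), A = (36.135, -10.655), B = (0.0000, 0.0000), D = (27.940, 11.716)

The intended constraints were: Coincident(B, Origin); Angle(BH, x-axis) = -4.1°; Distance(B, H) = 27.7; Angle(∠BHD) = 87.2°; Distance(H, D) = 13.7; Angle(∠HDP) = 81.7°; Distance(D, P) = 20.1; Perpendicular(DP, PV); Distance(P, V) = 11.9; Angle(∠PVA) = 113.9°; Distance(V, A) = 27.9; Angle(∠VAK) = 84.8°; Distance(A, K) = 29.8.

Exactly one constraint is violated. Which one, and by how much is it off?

Distance(A, K) = 29.8 — off by 6.80.

B = (0.00, 0.00) ✓; BH at -4.100° ✓; |BH| = 27.70 ✓; ∠BHD = 87.20° ✓; |HD| = 13.70 ✓; ∠HDP = 81.70° ✓; |DP| = 20.10 ✓; ∠(DP, PV) = 90.00° ✓; |PV| = 11.90 ✓; ∠PVA = 113.9° ✓; |VA| = 27.90 ✓; ∠VAK = 84.80° ✓; |AK| = 23.00 ✗.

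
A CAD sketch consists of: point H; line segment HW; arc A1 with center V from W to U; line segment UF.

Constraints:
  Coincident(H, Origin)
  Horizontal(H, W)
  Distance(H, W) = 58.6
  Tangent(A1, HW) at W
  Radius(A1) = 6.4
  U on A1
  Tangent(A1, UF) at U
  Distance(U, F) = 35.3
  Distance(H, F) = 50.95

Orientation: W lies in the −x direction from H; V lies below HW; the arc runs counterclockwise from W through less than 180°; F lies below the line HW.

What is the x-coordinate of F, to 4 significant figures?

-36.99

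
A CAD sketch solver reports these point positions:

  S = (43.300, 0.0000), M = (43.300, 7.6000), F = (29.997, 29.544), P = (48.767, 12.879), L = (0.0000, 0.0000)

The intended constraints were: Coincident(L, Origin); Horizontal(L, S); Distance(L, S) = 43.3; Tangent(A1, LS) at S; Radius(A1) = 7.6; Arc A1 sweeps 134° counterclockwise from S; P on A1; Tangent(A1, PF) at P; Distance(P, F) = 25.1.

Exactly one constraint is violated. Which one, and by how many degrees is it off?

Tangent(A1, PF) at P — off by 4.40°.

L = (0.00, 0.00) ✓; L.y = 0.00, S.y = 0.00 ✓; |LS| = 43.30 ✓; ∠(MS, SL) = 90.00° ✓; |MS| = 7.600 ✓; bearing(M→P) − bearing(M→S) = 134.0° ✓; |MP| = 7.600 ✓; ∠(MP, PF) = 85.60° ✗; |PF| = 25.10 ✓.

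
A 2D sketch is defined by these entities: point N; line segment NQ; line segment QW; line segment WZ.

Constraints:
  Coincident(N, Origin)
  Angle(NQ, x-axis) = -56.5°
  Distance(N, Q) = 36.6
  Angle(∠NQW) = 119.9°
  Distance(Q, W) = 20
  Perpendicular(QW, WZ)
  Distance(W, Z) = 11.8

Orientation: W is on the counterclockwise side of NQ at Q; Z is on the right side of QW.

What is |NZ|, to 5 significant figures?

57.943

N is at the origin; NQ runs at -56.5° with length 36.6, so Q = 36.6·(cos -56.5°, sin -56.5°) = (20.201, -30.520). ∠NQW = 119.9°, so QW runs at -56.5° + (180° − 119.9°) = 3.6000° from the x-axis; with |QW| = 20.0, W = Q + 20.0·(cos 3.6000°, sin 3.6000°) = (40.161, -29.264). QW ⟂ WZ; with |WZ| = 11.8 on the right of QW, Z = W + 11.8·(0.062791, -0.99803) = (40.902, -41.041). Then |NZ| = |Z − N| = 57.943.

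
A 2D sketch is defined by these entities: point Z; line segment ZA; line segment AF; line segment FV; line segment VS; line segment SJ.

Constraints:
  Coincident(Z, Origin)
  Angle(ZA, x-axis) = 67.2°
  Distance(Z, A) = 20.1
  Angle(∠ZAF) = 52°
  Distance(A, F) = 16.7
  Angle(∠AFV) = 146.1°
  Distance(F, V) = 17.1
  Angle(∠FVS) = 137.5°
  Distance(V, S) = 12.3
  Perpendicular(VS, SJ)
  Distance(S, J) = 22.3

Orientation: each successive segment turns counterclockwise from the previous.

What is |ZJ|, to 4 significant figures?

10.90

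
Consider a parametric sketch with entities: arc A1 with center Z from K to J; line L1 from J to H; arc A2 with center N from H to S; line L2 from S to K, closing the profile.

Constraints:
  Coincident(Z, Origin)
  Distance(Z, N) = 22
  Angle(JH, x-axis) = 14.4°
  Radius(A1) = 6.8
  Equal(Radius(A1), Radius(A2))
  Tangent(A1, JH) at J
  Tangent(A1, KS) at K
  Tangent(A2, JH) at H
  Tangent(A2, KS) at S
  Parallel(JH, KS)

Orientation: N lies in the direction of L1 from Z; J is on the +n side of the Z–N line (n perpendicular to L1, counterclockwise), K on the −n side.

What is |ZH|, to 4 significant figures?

23.03

Tangency of A1 to both parallel lines with radius 6.8 puts J and K at Z ± 6.8·n: J = (-1.691, 6.586), K = (1.691, -6.586). Equal radii place H and S the same way about N: H = N + 6.8·n = (19.62, 12.06), S = N − 6.8·n = (23.00, -1.115). Then |ZH| = |H − Z| = 23.03.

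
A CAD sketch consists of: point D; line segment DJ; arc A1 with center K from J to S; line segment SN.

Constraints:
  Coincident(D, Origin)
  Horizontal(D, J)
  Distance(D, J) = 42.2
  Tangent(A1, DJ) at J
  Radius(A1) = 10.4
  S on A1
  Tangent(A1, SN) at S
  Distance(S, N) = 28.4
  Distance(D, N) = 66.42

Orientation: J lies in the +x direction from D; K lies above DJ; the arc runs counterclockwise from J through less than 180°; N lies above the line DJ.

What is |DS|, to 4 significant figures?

53.47

D is at the origin; DJ is horizontal with |DJ| = 42.2 and J on the +x side, so J = (42.20, 0.000). Tangency of A1 to DJ means the radius KJ is perpendicular to DJ, so K = J + (0, 10.4) = (42.20, 10.40). Since KS ⟂ SN (tangency), |KN| = √(10.4² + 28.4²) = 30.24 regardless of where S sits on A1. So N lies on both circle(D, 66.42) and circle(K, 30.24); the above-DJ intersection is N = (54.43, 38.06). S is the foot of the tangent from N: S = (52.58, 9.720).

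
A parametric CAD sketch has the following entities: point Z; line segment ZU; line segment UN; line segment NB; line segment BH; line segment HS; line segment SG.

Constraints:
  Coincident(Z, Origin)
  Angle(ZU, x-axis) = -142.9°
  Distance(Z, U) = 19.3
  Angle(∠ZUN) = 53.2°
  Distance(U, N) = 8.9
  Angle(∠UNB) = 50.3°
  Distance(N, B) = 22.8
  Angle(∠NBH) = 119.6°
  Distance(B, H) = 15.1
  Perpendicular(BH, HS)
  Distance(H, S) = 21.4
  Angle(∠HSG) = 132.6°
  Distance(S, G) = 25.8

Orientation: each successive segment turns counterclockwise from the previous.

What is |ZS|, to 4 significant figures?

35.65

∠NBH = 119.6° gives BH at 174.0° from the x-axis; with |BH| = 15.1, H = (-30.99, 8.361). The perpendicularity gives HS at right angles to BH, so HS runs at -96.00°; with |HS| = 21.4, S = (-33.22, -12.92). Then |ZS| = |S − Z| = 35.65.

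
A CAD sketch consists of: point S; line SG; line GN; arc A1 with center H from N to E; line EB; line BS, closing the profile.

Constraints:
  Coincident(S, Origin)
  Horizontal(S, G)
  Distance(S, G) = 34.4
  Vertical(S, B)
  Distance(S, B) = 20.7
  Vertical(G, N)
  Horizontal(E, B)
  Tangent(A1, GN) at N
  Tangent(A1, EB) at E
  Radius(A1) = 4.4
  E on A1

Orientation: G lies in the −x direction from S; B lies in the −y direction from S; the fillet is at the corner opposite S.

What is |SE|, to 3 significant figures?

36.4

S is at the origin; SG is horizontal with |SG| = 34.4 and G on the −x side, so G = (-34.4, 0.00). SB is vertical with |SB| = 20.7 and B on the −y side, so B = (0.00, -20.7). The virtual corner opposite S is at (-34.4, -20.7). Since A1 is tangent to GN there, HN ⟂ GN and the tangent condition forces HE to be normal to EB, with radius 4.4, so the center H sits 4.4 in from both sides at H = (-30.0, -16.3). That places the tangent points at N = (-34.4, -16.3) on GN and E = (-30.0, -20.7) on EB. Then |SE| = |E − S| = 36.4.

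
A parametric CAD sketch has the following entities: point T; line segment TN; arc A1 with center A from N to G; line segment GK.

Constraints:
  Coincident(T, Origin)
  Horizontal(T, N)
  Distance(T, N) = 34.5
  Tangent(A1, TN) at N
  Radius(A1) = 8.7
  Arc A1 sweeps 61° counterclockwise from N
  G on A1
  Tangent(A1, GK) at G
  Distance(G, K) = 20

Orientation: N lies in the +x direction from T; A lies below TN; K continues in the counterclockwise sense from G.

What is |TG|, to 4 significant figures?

27.26

T is at the origin; T and N share the same y with |TN| = 34.5 and N on the +x side, so N = (34.50, 0.000). A1 meets TN tangentially, so AN is at right angles to TN, so A = N + (0, -8.7) = (34.50, -8.700). On A1, N sits at bearing 90° from A; a 61° counterclockwise sweep puts G at bearing 151°, so G = A + 8.7·(cos 151°, sin 151°) = (26.89, -4.482). Then |TG| = |G − T| = 27.26.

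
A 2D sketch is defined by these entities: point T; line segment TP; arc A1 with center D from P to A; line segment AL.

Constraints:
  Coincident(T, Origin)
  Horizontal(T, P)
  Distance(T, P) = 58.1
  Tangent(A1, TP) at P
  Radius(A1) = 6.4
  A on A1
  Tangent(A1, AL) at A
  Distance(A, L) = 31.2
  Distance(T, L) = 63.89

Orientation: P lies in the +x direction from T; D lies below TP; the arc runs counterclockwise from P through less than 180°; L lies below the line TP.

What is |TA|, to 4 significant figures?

52.09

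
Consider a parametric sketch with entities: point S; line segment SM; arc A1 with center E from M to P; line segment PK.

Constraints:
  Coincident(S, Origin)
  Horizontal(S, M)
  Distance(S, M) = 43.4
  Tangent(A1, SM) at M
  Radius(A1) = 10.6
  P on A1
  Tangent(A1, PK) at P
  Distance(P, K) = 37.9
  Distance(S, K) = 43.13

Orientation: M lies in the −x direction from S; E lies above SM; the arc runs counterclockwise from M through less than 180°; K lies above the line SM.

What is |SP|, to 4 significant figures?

34.43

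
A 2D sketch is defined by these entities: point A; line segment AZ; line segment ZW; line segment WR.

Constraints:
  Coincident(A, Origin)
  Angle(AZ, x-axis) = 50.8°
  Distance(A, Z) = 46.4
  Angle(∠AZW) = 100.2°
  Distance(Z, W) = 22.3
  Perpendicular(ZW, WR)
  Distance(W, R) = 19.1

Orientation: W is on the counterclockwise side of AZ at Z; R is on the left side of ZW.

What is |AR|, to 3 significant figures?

40.5

∠AZW = 100.2°, so ZW runs at 50.8° + (180° − 100.2°) = 131° from the x-axis; with |ZW| = 22.3, W = Z + 22.3·(cos 131°, sin 131°) = (14.8, 52.9). The perpendicularity gives WR at right angles to ZW; with |WR| = 19.1 on the left of ZW, R = W + 19.1·(-0.759, -0.651) = (0.312, 40.5). Then |AR| = |R − A| = 40.5.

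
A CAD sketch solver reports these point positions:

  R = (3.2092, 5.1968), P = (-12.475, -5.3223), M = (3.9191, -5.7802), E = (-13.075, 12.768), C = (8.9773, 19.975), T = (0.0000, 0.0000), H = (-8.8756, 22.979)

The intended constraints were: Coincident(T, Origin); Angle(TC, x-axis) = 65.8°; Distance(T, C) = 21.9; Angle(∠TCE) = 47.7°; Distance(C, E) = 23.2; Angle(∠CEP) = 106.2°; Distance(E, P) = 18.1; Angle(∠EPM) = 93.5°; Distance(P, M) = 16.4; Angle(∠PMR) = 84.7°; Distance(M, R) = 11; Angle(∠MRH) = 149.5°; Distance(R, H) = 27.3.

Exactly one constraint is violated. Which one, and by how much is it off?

Distance(R, H) = 27.3 — off by 5.80.

T = (0.00, 0.00) ✓; TC at 65.80° ✓; |TC| = 21.90 ✓; ∠TCE = 47.70° ✓; |CE| = 23.20 ✓; ∠CEP = 106.2° ✓; |EP| = 18.10 ✓; ∠EPM = 93.50° ✓; |PM| = 16.40 ✓; ∠PMR = 84.70° ✓; |MR| = 11.00 ✓; ∠MRH = 149.5° ✓; |RH| = 21.50 ✗.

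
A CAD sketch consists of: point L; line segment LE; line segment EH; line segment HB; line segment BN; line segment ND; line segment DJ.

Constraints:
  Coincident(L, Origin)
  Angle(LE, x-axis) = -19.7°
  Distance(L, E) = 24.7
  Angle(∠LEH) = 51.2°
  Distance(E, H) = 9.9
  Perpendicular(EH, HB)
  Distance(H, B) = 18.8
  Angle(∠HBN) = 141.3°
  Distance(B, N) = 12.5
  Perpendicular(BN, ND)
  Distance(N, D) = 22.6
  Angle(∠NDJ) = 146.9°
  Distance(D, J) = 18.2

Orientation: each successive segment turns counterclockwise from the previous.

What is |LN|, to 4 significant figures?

16.31

EH ⟂ HB, so HB runs at -160.9°; with |HB| = 18.8, B = (2.250, -5.123). ∠HBN = 141.3° gives BN at -122.2° from the x-axis; with |BN| = 12.5, N = (-4.411, -15.70). Then |LN| = |N − L| = 16.31.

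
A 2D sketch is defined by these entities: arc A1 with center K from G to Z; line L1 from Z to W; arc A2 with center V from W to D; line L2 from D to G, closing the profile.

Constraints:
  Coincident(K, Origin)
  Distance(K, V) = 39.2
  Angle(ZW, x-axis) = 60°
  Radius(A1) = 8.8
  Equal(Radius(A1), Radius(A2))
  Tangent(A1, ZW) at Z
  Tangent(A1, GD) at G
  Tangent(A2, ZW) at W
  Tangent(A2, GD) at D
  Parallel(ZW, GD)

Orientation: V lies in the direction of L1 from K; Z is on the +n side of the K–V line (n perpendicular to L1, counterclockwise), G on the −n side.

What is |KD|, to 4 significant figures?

40.18

The slot axis is L1's direction at 60.0°, so u = (cos 60.0°, sin 60.0°) = (0.5000, 0.8660) and n = (−sin 60.0°, cos 60.0°) = (-0.8660, 0.5000). K is at the origin and V lies 39.2 along u from K, so V = 39.2·u = (19.60, 33.95). Tangency of A1 to both parallel lines with radius 8.8 puts Z and G at K ± 8.8·n: Z = (-7.621, 4.400), G = (7.621, -4.400). Equal radii place W and D the same way about V: W = V + 8.8·n = (11.98, 38.35), D = V − 8.8·n = (27.22, 29.55). Then |KD| = |D − K| = 40.18.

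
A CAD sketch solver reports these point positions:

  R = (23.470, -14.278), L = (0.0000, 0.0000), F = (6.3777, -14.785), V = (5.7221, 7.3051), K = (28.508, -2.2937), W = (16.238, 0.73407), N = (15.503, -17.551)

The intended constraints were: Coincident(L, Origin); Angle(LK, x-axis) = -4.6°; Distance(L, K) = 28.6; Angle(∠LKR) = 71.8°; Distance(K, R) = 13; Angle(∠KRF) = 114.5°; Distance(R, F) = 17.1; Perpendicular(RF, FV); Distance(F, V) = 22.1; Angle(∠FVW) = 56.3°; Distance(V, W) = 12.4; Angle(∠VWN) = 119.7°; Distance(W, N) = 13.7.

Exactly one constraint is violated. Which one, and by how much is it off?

Distance(W, N) = 13.7 — off by 4.60.

L = (0.00, 0.00) ✓; LK at -4.600° ✓; |LK| = 28.60 ✓; ∠LKR = 71.80° ✓; |KR| = 13.00 ✓; ∠KRF = 114.5° ✓; |RF| = 17.10 ✓; ∠(RF, FV) = 90.00° ✓; |FV| = 22.10 ✓; ∠FVW = 56.30° ✓; |VW| = 12.40 ✓; ∠VWN = 119.7° ✓; |WN| = 18.30 ✗.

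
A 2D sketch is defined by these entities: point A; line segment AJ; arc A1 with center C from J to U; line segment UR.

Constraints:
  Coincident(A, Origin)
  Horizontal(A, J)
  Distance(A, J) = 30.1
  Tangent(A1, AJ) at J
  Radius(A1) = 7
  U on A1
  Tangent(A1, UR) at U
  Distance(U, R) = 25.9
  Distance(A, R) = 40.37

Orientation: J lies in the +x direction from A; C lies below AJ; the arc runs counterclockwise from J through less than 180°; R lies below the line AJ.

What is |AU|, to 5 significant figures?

24.154

Checks: |CJ| = 7.000 ✓; |CU| = 7.000 ✓; ∠(CU, UR) = 90.00° ✓; |UR| = 25.90 ✓; |AR| = 40.37 ✓.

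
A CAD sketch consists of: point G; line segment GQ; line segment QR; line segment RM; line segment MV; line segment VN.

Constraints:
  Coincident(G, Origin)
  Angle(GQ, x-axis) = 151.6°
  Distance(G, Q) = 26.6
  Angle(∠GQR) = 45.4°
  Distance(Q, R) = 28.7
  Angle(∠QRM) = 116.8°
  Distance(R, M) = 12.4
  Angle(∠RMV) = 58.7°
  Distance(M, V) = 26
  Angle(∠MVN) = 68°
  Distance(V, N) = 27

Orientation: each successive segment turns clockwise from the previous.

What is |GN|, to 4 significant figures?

34.12

∠RMV = 58.7° gives MV at -167.5° from the x-axis; with |MV| = 26.0, V = (-12.75, 6.465). ∠MVN = 68.0° gives VN at 80.50° from the x-axis; with |VN| = 27.0, N = (-8.298, 33.10). Then |GN| = |N − G| = 34.12.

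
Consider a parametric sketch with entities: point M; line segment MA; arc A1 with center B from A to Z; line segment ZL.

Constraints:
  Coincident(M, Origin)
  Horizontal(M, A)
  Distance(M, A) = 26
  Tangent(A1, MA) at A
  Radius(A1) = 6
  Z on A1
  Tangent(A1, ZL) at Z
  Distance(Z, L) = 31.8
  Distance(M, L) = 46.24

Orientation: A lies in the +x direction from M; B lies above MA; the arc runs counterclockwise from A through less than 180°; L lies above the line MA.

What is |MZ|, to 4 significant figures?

32.68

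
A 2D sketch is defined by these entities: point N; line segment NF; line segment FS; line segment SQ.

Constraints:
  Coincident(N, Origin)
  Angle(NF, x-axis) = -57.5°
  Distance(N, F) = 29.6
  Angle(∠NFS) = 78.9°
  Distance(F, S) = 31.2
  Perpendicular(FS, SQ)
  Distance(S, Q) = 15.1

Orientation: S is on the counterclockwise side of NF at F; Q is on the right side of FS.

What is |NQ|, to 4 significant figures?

50.98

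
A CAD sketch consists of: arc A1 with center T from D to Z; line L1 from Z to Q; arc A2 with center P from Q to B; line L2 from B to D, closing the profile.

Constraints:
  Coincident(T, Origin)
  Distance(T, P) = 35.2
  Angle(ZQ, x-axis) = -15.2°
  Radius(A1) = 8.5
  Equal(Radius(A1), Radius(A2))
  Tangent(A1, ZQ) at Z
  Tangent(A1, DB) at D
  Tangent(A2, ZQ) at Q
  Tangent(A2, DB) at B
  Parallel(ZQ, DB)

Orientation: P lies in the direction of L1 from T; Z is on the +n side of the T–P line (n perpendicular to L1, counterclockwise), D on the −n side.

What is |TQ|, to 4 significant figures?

36.21

Tangency of A1 to both parallel lines with radius 8.5 puts Z and D at T ± 8.5·n: Z = (2.229, 8.203), D = (-2.229, -8.203). Equal radii place Q and B the same way about P: Q = P + 8.5·n = (36.20, -1.026), B = P − 8.5·n = (31.74, -17.43). Then |TQ| = |Q − T| = 36.21.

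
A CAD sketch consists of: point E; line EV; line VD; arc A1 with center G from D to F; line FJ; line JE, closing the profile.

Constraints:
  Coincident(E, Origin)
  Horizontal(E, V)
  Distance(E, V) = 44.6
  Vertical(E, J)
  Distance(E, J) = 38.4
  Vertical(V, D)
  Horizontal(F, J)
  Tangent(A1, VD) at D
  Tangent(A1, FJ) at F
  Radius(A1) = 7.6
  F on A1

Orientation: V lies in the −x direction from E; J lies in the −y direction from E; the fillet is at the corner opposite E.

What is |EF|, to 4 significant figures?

53.33

The virtual corner opposite E is at (-44.60, -38.40). Since A1 is tangent to VD there, GD ⟂ VD and A1 meets FJ tangentially, so GF is at right angles to FJ, with radius 7.6, so the center G sits 7.6 in from both sides at G = (-37.00, -30.80). That places the tangent points at D = (-44.60, -30.80) on VD and F = (-37.00, -38.40) on FJ. Then |EF| = |F − E| = 53.33.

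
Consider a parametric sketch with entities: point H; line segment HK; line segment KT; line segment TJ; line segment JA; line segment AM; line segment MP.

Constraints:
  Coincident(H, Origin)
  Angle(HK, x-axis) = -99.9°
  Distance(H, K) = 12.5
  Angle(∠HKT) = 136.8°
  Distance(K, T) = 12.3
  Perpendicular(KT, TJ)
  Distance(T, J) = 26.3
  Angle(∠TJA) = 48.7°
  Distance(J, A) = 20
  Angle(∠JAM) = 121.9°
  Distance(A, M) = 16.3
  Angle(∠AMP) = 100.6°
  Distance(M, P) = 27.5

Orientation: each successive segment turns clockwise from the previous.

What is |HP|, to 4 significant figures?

38.50

H is at the origin; HK runs at -99.9° with length 12.5, so K = (-2.149, -12.31). ∠HKT = 136.8° gives KT at -143.1° from the x-axis; with |KT| = 12.3, T = (-11.99, -19.70). KT is perpendicular to TJ, so TJ runs at 126.9°; with |TJ| = 26.3, J = (-27.78, 1.333). ∠TJA = 48.7° gives JA at -4.400° from the x-axis; with |JA| = 20.0, A = (-7.835, -0.2017). ∠JAM = 121.9° gives AM at -62.50° from the x-axis; with |AM| = 16.3, M = (-0.3087, -14.66). ∠AMP = 100.6° gives MP at -141.9° from the x-axis; with |MP| = 27.5, P = (-21.95, -31.63). Then |HP| = |P − H| = 38.50.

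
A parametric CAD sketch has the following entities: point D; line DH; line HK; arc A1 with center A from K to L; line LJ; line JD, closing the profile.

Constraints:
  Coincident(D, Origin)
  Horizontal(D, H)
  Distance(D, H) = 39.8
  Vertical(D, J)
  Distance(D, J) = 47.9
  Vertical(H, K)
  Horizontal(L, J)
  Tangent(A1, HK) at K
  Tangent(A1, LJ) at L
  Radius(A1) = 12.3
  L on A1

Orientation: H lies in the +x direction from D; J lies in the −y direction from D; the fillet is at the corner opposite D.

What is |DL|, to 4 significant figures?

55.23

D is at the origin; D and H share the same y with |DH| = 39.8 and H on the +x side, so H = (39.80, 0.000). DJ is vertical with |DJ| = 47.9 and J on the −y side, so J = (0.000, -47.90). The virtual corner opposite D is at (39.80, -47.90). Since A1 is tangent to HK there, AK ⟂ HK and tangency of A1 to LJ means the radius AL is perpendicular to LJ, with radius 12.3, so the center A sits 12.3 in from both sides at A = (27.50, -35.60). That places the tangent points at K = (39.80, -35.60) on HK and L = (27.50, -47.90) on LJ. Then |DL| = |L − D| = 55.23.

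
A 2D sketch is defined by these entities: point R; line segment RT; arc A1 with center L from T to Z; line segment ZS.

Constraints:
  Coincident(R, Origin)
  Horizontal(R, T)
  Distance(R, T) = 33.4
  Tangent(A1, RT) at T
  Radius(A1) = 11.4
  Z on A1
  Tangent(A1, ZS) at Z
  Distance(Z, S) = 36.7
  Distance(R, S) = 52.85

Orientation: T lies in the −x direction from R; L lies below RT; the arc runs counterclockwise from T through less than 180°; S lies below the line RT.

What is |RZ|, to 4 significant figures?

46.37

R is at the origin; RT is horizontal with |RT| = 33.4 and T on the −x side, so T = (-33.40, 0.000). A1 meets RT tangentially, so LT is at right angles to RT, so L = T + (0, -11.4) = (-33.40, -11.40). Since LZ ⟂ ZS (tangency), |LS| = √(11.4² + 36.7²) = 38.43 regardless of where Z sits on A1. So S lies on both circle(R, 52.85) and circle(L, 38.43); the below-RT intersection is S = (-21.94, -48.08). Z is the foot of the tangent from S: Z = (-42.78, -17.87).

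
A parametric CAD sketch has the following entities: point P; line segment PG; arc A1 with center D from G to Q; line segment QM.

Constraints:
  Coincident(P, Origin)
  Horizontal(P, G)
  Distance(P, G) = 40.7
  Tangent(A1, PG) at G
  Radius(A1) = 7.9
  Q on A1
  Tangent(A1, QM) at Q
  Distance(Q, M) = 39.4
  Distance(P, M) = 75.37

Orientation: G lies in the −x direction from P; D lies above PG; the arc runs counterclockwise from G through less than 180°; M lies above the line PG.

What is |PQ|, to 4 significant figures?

37.63

P is at the origin; PG is horizontal with |PG| = 40.7 and G on the −x side, so G = (-40.70, 0.000). A1 meets PG tangentially, so DG is at right angles to PG, so D = G + (0, 7.9) = (-40.70, 7.900). Since DQ ⟂ QM (tangency), |DM| = √(7.9² + 39.4²) = 40.18 regardless of where Q sits on A1. So M lies on both circle(P, 75.37) and circle(D, 40.18); the above-PG intersection is M = (-63.05, 41.30). Q is the foot of the tangent from M: Q = (-35.13, 13.50).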